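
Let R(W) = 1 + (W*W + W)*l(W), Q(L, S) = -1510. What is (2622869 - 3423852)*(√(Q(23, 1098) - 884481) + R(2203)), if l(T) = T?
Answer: -8567692742202171 - 800983*I*√885991 ≈ -8.5677e+15 - 7.5394e+8*I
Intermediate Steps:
R(W) = 1 + W*(W + W²) (R(W) = 1 + (W*W + W)*W = 1 + (W² + W)*W = 1 + (W + W²)*W = 1 + W*(W + W²))
(2622869 - 3423852)*(√(Q(23, 1098) - 884481) + R(2203)) = (2622869 - 3423852)*(√(-1510 - 884481) + (1 + 2203² + 2203³)) = -800983*(√(-885991) + (1 + 4853209 + 10691619427)) = -800983*(I*√885991 + 10696472637) = -800983*(10696472637 + I*√885991) = -8567692742202171 - 800983*I*√885991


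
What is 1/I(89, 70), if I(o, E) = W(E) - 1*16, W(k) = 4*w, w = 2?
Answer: -⅛ ≈ -0.12500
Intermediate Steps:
W(k) = 8 (W(k) = 4*2 = 8)
I(o, E) = -8 (I(o, E) = 8 - 1*16 = 8 - 16 = -8)
1/I(89, 70) = 1/(-8) = -⅛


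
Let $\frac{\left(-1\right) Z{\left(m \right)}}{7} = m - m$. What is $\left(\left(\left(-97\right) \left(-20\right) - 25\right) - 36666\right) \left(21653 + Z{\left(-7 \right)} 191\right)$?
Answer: $-752463403$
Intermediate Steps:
$Z{\left(m \right)} = 0$ ($Z{\left(m \right)} = - 7 \left(m - m\right) = \left(-7\right) 0 = 0$)
$\left(\left(\left(-97\right) \left(-20\right) - 25\right) - 36666\right) \left(21653 + Z{\left(-7 \right)} 191\right) = \left(\left(\left(-97\right) \left(-20\right) - 25\right) - 36666\right) \left(21653 + 0 \cdot 191\right) = \left(\left(1940 - 25\right) - 36666\right) \left(21653 + 0\right) = \left(1915 - 36666\right) 21653 = \left(-34751\right) 21653 = -752463403$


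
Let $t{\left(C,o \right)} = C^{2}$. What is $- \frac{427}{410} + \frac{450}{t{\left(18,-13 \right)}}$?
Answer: $\frac{641}{1845} \approx 0.34743$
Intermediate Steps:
$- \frac{427}{410} + \frac{450}{t{\left(18,-13 \right)}} = - \frac{427}{410} + \frac{450}{18^{2}} = \left(-427\right) \frac{1}{410} + \frac{450}{324} = - \frac{427}{410} + 450 \cdot \frac{1}{324} = - \frac{427}{410} + \frac{25}{18} = \frac{641}{1845}$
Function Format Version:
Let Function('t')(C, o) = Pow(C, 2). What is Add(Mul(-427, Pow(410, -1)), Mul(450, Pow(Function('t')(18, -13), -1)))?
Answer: Rational(641, 1845) ≈ 0.34743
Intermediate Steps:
Add(Mul(-427, Pow(410, -1)), Mul(450, Pow(Function('t')(18, -13), -1))) = Add(Mul(-427, Pow(410, -1)), Mul(450, Pow(Pow(18, 2), -1))) = Add(Mul(-427, Rational(1, 410)), Mul(450, Pow(324, -1))) = Add(Rational(-427, 410), Mul(450, Rational(1, 324))) = Add(Rational(-427, 410), Rational(25, 18)) = Rational(641, 1845)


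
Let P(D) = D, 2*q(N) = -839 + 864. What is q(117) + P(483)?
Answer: 991/2 ≈ 495.50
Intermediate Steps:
q(N) = 25/2 (q(N) = (-839 + 864)/2 = (1/2)*25 = 25/2)
q(117) + P(483) = 25/2 + 483 = 991/2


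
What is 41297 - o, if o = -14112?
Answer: 55409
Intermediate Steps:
41297 - o = 41297 - 1*(-14112) = 41297 + 14112 = 55409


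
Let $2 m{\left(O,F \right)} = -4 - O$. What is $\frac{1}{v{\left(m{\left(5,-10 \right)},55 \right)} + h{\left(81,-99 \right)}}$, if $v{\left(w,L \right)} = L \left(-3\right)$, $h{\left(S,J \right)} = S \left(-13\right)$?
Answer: $- \frac{1}{1218} \approx -0.00082102$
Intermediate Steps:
$m{\left(O,F \right)} = -2 - \frac{O}{2}$ ($m{\left(O,F \right)} = \frac{-4 - O}{2} = -2 - \frac{O}{2}$)
$h{\left(S,J \right)} = - 13 S$
$v{\left(w,L \right)} = - 3 L$
$\frac{1}{v{\left(m{\left(5,-10 \right)},55 \right)} + h{\left(81,-99 \right)}} = \frac{1}{\left(-3\right) 55 - 1053} = \frac{1}{-165 - 1053} = \frac{1}{-1218} = - \frac{1}{1218}$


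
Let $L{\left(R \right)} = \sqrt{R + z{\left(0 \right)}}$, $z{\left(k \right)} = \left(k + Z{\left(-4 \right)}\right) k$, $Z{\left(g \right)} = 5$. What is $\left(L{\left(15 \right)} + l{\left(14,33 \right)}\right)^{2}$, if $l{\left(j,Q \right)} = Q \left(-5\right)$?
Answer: $\left(165 - \sqrt{15}\right)^{2} \approx 25962.0$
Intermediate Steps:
$l{\left(j,Q \right)} = - 5 Q$
$z{\left(k \right)} = k \left(5 + k\right)$ ($z{\left(k \right)} = \left(k + 5\right) k = \left(5 + k\right) k = k \left(5 + k\right)$)
$L{\left(R \right)} = \sqrt{R}$ ($L{\left(R \right)} = \sqrt{R + 0 \left(5 + 0\right)} = \sqrt{R + 0 \cdot 5} = \sqrt{R + 0} = \sqrt{R}$)
$\left(L{\left(15 \right)} + l{\left(14,33 \right)}\right)^{2} = \left(\sqrt{15} - 165\right)^{2} = \left(-165 + \sqrt{15}\right)^{2}$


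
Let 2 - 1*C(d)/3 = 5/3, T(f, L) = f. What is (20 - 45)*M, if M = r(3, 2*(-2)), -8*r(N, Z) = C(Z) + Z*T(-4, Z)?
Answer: 425/8 ≈ 53.125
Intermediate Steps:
C(d) = 1 (C(d) = 6 - 15/3 = 6 - 3*5/3 = 6 - 5 = 1)
r(N, Z) = -⅛ + Z/2 (r(N, Z) = -(1 + Z*(-4))/8 = -(1 - 4*Z)/8 = -⅛ + Z/2)
M = -17/8 (M = -⅛ + (2*(-2))/2 = -⅛ + (½)*(-4) = -⅛ - 2 = -17/8 ≈ -2.1250)
(20 - 45)*M = (20 - 45)*(-17/8) = -25*(-17/8) = 425/8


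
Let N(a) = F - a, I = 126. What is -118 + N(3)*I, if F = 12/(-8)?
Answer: -685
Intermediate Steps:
F = -3/2 (F = 12*(-⅛) = -3/2 ≈ -1.5000)
N(a) = -3/2 - a
-118 + N(3)*I = -118 + (-3/2 - 1*3)*126 = -118 + (-3/2 - 3)*126 = -118 - 9/2*126 = -118 - 567 = -685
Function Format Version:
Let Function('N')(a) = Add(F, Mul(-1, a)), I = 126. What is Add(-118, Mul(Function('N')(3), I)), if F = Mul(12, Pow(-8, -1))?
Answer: -685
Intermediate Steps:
F = Rational(-3, 2) (F = Mul(12, Rational(-1, 8)) = Rational(-3, 2) ≈ -1.5000)
Function('N')(a) = Add(Rational(-3, 2), Mul(-1, a))
Add(-118, Mul(Function('N')(3), I)) = Add(-118, Mul(Add(Rational(-3, 2), Mul(-1, 3)), 126)) = Add(-118, Mul(Add(Rational(-3, 2), -3), 126)) = Add(-118, Mul(Rational(-9, 2), 126)) = Add(-118, -567) = -685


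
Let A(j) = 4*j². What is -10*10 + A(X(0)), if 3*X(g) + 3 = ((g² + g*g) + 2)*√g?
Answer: -96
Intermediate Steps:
X(g) = -1 + √g*(2 + 2*g²)/3 (X(g) = -1 + (((g² + g*g) + 2)*√g)/3 = -1 + (((g² + g²) + 2)*√g)/3 = -1 + ((2*g² + 2)*√g)/3 = -1 + ((2 + 2*g²)*√g)/3 = -1 + (√g*(2 + 2*g²))/3 = -1 + √g*(2 + 2*g²)/3)
-10*10 + A(X(0)) = -10*10 + 4*(-1 + 2*√0/3 + 2*0^(5/2)/3)² = -100 + 4*(-1 + (⅔)*0 + (⅔)*0)² = -100 + 4*(-1 + 0 + 0)² = -100 + 4*(-1)² = -100 + 4*1 = -100 + 4 = -96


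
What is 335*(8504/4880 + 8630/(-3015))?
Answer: -411871/1098 ≈ -375.11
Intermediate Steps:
335*(8504/4880 + 8630/(-3015)) = 335*(8504*(1/4880) + 8630*(-1/3015)) = 335*(1063/610 - 1726/603) = 335*(-411871/367830) = -411871/1098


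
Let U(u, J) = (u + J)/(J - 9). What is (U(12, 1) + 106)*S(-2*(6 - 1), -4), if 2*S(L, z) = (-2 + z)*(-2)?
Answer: 2505/4 ≈ 626.25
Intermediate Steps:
S(L, z) = 2 - z (S(L, z) = ((-2 + z)*(-2))/2 = (4 - 2*z)/2 = 2 - z)
U(u, J) = (J + u)/(-9 + J)
(U(12, 1) + 106)*S(-2*(6 - 1), -4) = ((1 + 12)/(-9 + 1) + 106)*(2 - 1*(-4)) = (13/(-8) + 106)*(2 + 4) = (-⅛*13 + 106)*6 = (-13/8 + 106)*6 = (835/8)*6 = 2505/4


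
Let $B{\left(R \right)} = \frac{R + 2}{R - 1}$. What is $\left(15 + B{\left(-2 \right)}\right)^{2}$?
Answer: $225$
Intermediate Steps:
$B{\left(R \right)} = \frac{2 + R}{-1 + R}$
$\left(15 + B{\left(-2 \right)}\right)^{2} = \left(15 + \frac{2 - 2}{-1 - 2}\right)^{2} = \left(15 + \frac{1}{-3} \cdot 0\right)^{2} = \left(15 - 0\right)^{2} = \left(15 + 0\right)^{2} = 15^{2} = 225$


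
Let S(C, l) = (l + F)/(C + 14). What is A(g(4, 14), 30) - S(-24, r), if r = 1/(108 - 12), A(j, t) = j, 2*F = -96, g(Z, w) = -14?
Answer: -18047/960 ≈ -18.799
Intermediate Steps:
F = -48 (F = (1/2)*(-96) = -48)
r = 1/96 ≈ 0.010417
S(C, l) = (-48 + l)/(14 + C) (S(C, l) = (l - 48)/(C + 14) = (-48 + l)/(14 + C))
A(g(4, 14), 30) - S(-24, r) = -14 - (-48 + 1/96)/(14 - 24) = -14 - (-4607)/((-10)*96) = -14 - (-1)*(-4607)/(10*96) = -14 - 1*4607/960 = -14 - 4607/960 = -18047/960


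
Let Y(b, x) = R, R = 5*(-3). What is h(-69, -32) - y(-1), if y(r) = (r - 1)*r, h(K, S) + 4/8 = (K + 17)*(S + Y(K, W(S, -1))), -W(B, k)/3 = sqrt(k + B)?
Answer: 4883/2 ≈ 2441.5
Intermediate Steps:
W(B, k) = -3*sqrt(B + k) (W(B, k) = -3*sqrt(k + B) = -3*sqrt(B + k))
R = -15
Y(b, x) = -15
h(K, S) = -1/2 + (-15 + S)*(17 + K) (h(K, S) = -1/2 + (K + 17)*(S - 15) = -1/2 + (17 + K)*(-15 + S) = -1/2 + (-15 + S)*(17 + K))
y(r) = r*(-1 + r) (y(r) = (-1 + r)*r = r*(-1 + r))
h(-69, -32) - y(-1) = (-511/2 - 15*(-69) + 17*(-32) - 69*(-32)) - (-1)*(-1 - 1) = (-511/2 + 1035 - 544 + 2208) - (-1)*(-2) = 4887/2 - 1*2 = 4887/2 - 2 = 4883/2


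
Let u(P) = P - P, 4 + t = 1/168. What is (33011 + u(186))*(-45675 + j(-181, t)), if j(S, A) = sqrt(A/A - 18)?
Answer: -1507777425 + 33011*I*sqrt(17) ≈ -1.5078e+9 + 1.3611e+5*I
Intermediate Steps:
t = -671/168 (t = -4 + 1/168 = -671/168 ≈ -3.9940)
u(P) = 0
j(S, A) = I*sqrt(17) (j(S, A) = sqrt(1 - 18) = sqrt(-17) = I*sqrt(17))
(33011 + u(186))*(-45675 + j(-181, t)) = (33011 + 0)*(-45675 + I*sqrt(17)) = 33011*(-45675 + I*sqrt(17)) = -1507777425 + 33011*I*sqrt(17)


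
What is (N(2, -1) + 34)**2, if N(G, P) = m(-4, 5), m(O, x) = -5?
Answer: 841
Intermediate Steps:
N(G, P) = -5
(N(2, -1) + 34)**2 = (-5 + 34)**2 = 29**2 = 841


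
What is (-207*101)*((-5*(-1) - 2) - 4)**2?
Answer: -20907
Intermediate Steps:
(-207*101)*((-5*(-1) - 2) - 4)**2 = -20907*((5 - 2) - 4)**2 = -20907*(3 - 4)**2 = -20907*(-1)**2 = -20907*1 = -20907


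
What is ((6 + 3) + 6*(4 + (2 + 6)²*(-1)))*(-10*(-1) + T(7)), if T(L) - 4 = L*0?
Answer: -4914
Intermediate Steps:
T(L) = 4 (T(L) = 4 + L*0 = 4 + 0 = 4)
((6 + 3) + 6*(4 + (2 + 6)²*(-1)))*(-10*(-1) + T(7)) = ((6 + 3) + 6*(4 + (2 + 6)²*(-1)))*(-10*(-1) + 4) = (9 + 6*(4 + 8²*(-1)))*(10 + 4) = (9 + 6*(4 + 64*(-1)))*14 = (9 + 6*(4 - 64))*14 = (9 + 6*(-60))*14 = (9 - 360)*14 = -351*14 = -4914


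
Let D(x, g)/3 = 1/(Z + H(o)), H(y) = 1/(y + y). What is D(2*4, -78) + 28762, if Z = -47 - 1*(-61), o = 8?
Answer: 2157166/75 ≈ 28762.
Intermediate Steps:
H(y) = 1/(2*y)
Z = 14 (Z = -47 + 61 = 14)
D(x, g) = 16/75 (D(x, g) = 3/(14 + (1/2)/8) = 3/(14 + (1/2)*(1/8)) = 3/(14 + 1/16) = 3/(225/16) = 3*(16/225) = 16/75)
D(2*4, -78) + 28762 = 16/75 + 28762 = 2157166/75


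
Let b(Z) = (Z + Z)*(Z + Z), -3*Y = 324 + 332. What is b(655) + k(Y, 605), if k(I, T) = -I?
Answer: 5148956/3 ≈ 1.7163e+6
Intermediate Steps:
Y = -656/3 (Y = -(324 + 332)/3 = -⅓*656 = -656/3 ≈ -218.67)
b(Z) = 4*Z² (b(Z) = (2*Z)*(2*Z) = 4*Z²)
b(655) + k(Y, 605) = 4*655² - 1*(-656/3) = 4*429025 + 656/3 = 1716100 + 656/3 = 5148956/3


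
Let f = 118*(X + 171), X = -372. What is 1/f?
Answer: -1/23718 ≈ -4.2162e-5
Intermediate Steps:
f = -23718 (f = 118*(-372 + 171) = 118*(-201) = -23718)
1/f = 1/(-23718) = -1/23718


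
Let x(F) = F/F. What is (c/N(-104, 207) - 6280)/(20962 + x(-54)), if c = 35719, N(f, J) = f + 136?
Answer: -165241/670816 ≈ -0.24633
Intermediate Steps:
N(f, J) = 136 + f
x(F) = 1
(c/N(-104, 207) - 6280)/(20962 + x(-54)) = (35719/(136 - 104) - 6280)/(20962 + 1) = (35719/32 - 6280)/20963 = (35719*(1/32) - 6280)*(1/20963) = (35719/32 - 6280)*(1/20963) = -165241/32*1/20963 = -165241/670816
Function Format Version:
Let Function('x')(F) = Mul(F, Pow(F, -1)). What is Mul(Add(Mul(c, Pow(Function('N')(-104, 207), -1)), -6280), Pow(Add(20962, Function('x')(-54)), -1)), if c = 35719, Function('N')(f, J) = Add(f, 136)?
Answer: Rational(-165241, 670816) ≈ -0.24633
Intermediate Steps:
Function('N')(f, J) = Add(136, f)
Function('x')(F) = 1
Mul(Add(Mul(c, Pow(Function('N')(-104, 207), -1)), -6280), Pow(Add(20962, Function('x')(-54)), -1)) = Mul(Add(Mul(35719, Pow(Add(136, -104), -1)), -6280), Pow(Add(20962, 1), -1)) = Mul(Add(Mul(35719, Pow(32, -1)), -6280), Pow(20963, -1)) = Mul(Add(Mul(35719, Rational(1, 32)), -6280), Rational(1, 20963)) = Mul(Add(Rational(35719, 32), -6280), Rational(1, 20963)) = Mul(Rational(-165241, 32), Rational(1, 20963)) = Rational(-165241, 670816)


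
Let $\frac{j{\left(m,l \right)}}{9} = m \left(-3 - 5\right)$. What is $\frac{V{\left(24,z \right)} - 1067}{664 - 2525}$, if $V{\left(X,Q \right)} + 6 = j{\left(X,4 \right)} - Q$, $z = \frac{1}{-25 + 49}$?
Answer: $\frac{67225}{44664} \approx 1.5051$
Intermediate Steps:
$j{\left(m,l \right)} = - 72 m$ ($j{\left(m,l \right)} = 9 m \left(-3 - 5\right) = 9 m \left(-8\right) = 9 \left(- 8 m\right) = - 72 m$)
$z = \frac{1}{24} \approx 0.041667$
$V{\left(X,Q \right)} = -6 - Q - 72 X$ ($V{\left(X,Q \right)} = -6 - \left(Q + 72 X\right) = -6 - Q - 72 X$)
$\frac{V{\left(24,z \right)} - 1067}{664 - 2525} = \frac{\left(-6 - \frac{1}{24} - 1728\right) - 1067}{664 - 2525} = \frac{\left(-6 - \frac{1}{24} - 1728\right) - 1067}{-1861} = \left(- \frac{41617}{24} - 1067\right) \left(- \frac{1}{1861}\right) = \left(- \frac{67225}{24}\right) \left(- \frac{1}{1861}\right) = \frac{67225}{44664}$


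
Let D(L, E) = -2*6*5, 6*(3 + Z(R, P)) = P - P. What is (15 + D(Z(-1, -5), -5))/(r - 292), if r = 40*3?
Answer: 45/172 ≈ 0.26163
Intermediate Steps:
Z(R, P) = -3 (Z(R, P) = -3 + (P - P)/6 = -3 + (⅙)*0 = -3 + 0 = -3)
D(L, E) = -60 (D(L, E) = -12*5 = -60)
r = 120
(15 + D(Z(-1, -5), -5))/(r - 292) = (15 - 60)/(120 - 292) = -45/(-172) = -45*(-1/172) = 45/172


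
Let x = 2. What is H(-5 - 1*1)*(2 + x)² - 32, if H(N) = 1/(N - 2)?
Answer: -34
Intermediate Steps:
H(N) = 1/(-2 + N)
H(-5 - 1*1)*(2 + x)² - 32 = (2 + 2)²/(-2 + (-5 - 1*1)) - 32 = 4²/(-2 + (-5 - 1)) - 32 = 16/(-2 - 6) - 32 = 16/(-8) - 32 = -⅛*16 - 32 = -2 - 32 = -34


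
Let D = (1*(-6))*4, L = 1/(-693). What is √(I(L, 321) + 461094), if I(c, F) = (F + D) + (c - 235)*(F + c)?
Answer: √185354923447/693 ≈ 621.25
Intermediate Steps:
L = -1/693 ≈ -0.0014430
D = -24 (D = -6*4 = -24)
I(c, F) = -24 + F + (-235 + c)*(F + c) (I(c, F) = (F - 24) + (c - 235)*(F + c) = (-24 + F) + (-235 + c)*(F + c) = -24 + F + (-235 + c)*(F + c))
√(I(L, 321) + 461094) = √((-24 + (-1/693)² - 235*(-1/693) - 234*321 + 321*(-1/693)) + 461094) = √((-24 + 1/480249 + 235/693 - 75114 - 107/231) + 461094) = √(-36085008959/480249 + 461094) = √(185354923447/480249) = √185354923447/693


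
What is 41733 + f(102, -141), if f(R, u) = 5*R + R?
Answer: 42345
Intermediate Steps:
f(R, u) = 6*R
41733 + f(102, -141) = 41733 + 6*102 = 41733 + 612 = 42345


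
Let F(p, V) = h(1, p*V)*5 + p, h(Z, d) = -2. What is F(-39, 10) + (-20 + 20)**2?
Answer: -49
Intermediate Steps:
F(p, V) = -10 + p (F(p, V) = -2*5 + p = -10 + p)
F(-39, 10) + (-20 + 20)**2 = (-10 - 39) + (-20 + 20)**2 = -49 + 0**2 = -49 + 0 = -49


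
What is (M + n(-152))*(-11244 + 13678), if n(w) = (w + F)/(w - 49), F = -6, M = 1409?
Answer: 689715278/201 ≈ 3.4314e+6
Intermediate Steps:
n(w) = (-6 + w)/(-49 + w) (n(w) = (w - 6)/(w - 49) = (-6 + w)/(-49 + w))
(M + n(-152))*(-11244 + 13678) = (1409 + (-6 - 152)/(-49 - 152))*(-11244 + 13678) = (1409 - 158/(-201))*2434 = (1409 - 1/201*(-158))*2434 = (1409 + 158/201)*2434 = (283367/201)*2434 = 689715278/201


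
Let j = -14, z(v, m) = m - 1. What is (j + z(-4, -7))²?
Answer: 484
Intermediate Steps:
z(v, m) = -1 + m
(j + z(-4, -7))² = (-14 + (-1 - 7))² = (-14 - 8)² = (-22)² = 484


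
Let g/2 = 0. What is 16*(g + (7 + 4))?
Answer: 176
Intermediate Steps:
g = 0 (g = 2*0 = 0)
16*(g + (7 + 4)) = 16*(0 + (7 + 4)) = 16*(0 + 11) = 16*11 = 176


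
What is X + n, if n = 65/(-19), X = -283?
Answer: -5442/19 ≈ -286.42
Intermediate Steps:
n = -65/19 (n = 65*(-1/19) = -65/19 ≈ -3.4211)
X + n = -283 - 65/19 = -5442/19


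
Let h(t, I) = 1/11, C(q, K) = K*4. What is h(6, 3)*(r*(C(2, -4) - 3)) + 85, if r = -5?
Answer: 1030/11 ≈ 93.636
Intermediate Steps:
C(q, K) = 4*K
h(t, I) = 1/11
h(6, 3)*(r*(C(2, -4) - 3)) + 85 = (-5*(4*(-4) - 3))/11 + 85 = (-5*(-16 - 3))/11 + 85 = (-5*(-19))/11 + 85 = (1/11)*95 + 85 = 95/11 + 85 = 1030/11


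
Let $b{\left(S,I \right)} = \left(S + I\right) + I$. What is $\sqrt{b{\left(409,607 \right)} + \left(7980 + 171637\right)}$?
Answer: $2 \sqrt{45310} \approx 425.72$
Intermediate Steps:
$b{\left(S,I \right)} = S + 2 I$ ($b{\left(S,I \right)} = \left(I + S\right) + I = S + 2 I$)
$\sqrt{b{\left(409,607 \right)} + \left(7980 + 171637\right)} = \sqrt{\left(409 + 2 \cdot 607\right) + \left(7980 + 171637\right)} = \sqrt{\left(409 + 1214\right) + 179617} = \sqrt{1623 + 179617} = \sqrt{181240} = 2 \sqrt{45310}$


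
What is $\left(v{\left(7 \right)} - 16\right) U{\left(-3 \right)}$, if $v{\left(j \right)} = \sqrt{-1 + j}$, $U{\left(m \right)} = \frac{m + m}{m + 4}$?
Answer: $96 - 6 \sqrt{6} \approx 81.303$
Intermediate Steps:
$U{\left(m \right)} = \frac{2 m}{4 + m}$
$\left(v{\left(7 \right)} - 16\right) U{\left(-3 \right)} = \left(\sqrt{-1 + 7} - 16\right) 2 \left(-3\right) \frac{1}{4 - 3} = \left(\sqrt{6} - 16\right) 2 \left(-3\right) 1^{-1} = \left(-16 + \sqrt{6}\right) 2 \left(-3\right) 1 = \left(-16 + \sqrt{6}\right) \left(-6\right) = 96 - 6 \sqrt{6}$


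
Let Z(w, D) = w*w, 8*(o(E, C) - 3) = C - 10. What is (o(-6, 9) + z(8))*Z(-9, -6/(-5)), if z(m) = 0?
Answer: 1863/8 ≈ 232.88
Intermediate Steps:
o(E, C) = 7/4 + C/8 (o(E, C) = 3 + (C - 10)/8 = 3 + (-10 + C)/8 = 3 + (-5/4 + C/8) = 7/4 + C/8)
Z(w, D) = w²
(o(-6, 9) + z(8))*Z(-9, -6/(-5)) = ((7/4 + (⅛)*9) + 0)*(-9)² = ((7/4 + 9/8) + 0)*81 = (23/8 + 0)*81 = (23/8)*81 = 1863/8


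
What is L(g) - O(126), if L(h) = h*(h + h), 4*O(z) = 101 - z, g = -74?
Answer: 43833/4 ≈ 10958.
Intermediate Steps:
O(z) = 101/4 - z/4 (O(z) = (101 - z)/4 = 101/4 - z/4)
L(h) = 2*h² (L(h) = h*(2*h) = 2*h²)
L(g) - O(126) = 2*(-74)² - (101/4 - ¼*126) = 2*5476 - (101/4 - 63/2) = 10952 - 1*(-25/4) = 10952 + 25/4 = 43833/4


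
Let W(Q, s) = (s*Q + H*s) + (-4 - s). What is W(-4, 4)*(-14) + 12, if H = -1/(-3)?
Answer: 988/3 ≈ 329.33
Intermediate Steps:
H = ⅓ (H = -1*(-⅓) = ⅓ ≈ 0.33333)
W(Q, s) = -4 - 2*s/3 + Q*s (W(Q, s) = (s*Q + s/3) + (-4 - s) = (Q*s + s/3) + (-4 - s) = (s/3 + Q*s) + (-4 - s) = -4 - 2*s/3 + Q*s)
W(-4, 4)*(-14) + 12 = (-4 - ⅔*4 - 4*4)*(-14) + 12 = (-4 - 8/3 - 16)*(-14) + 12 = -68/3*(-14) + 12 = 952/3 + 12 = 988/3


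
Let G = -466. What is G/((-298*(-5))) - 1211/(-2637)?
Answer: 287774/1964565 ≈ 0.14648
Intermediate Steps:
G/((-298*(-5))) - 1211/(-2637) = -466/((-298*(-5))) - 1211/(-2637) = -466/1490 - 1211*(-1/2637) = -466*1/1490 + 1211/2637 = -233/745 + 1211/2637 = 287774/1964565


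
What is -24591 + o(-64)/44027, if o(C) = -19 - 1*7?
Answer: -1082667983/44027 ≈ -24591.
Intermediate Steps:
o(C) = -26 (o(C) = -19 - 7 = -26)
-24591 + o(-64)/44027 = -24591 - 26/44027 = -1082667983/44027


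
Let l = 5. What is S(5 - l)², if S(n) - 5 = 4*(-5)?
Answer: 225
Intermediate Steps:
S(n) = -15 (S(n) = 5 + 4*(-5) = 5 - 20 = -15)
S(5 - l)² = (-15)² = 225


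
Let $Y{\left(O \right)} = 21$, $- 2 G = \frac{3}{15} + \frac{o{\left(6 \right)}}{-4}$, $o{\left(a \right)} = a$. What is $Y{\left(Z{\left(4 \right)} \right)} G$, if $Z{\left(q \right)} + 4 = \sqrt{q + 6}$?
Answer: $\frac{273}{20} \approx 13.65$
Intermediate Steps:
$Z{\left(q \right)} = -4 + \sqrt{6 + q}$ ($Z{\left(q \right)} = -4 + \sqrt{q + 6} = -4 + \sqrt{6 + q}$)
$G = \frac{13}{20}$ ($G = - \frac{\frac{3}{15} + \frac{6}{-4}}{2} = - \frac{3 \cdot \frac{1}{15} + 6 \left(- \frac{1}{4}\right)}{2} = - \frac{\frac{1}{5} - \frac{3}{2}}{2} = \left(- \frac{1}{2}\right) \left(- \frac{13}{10}\right) = \frac{13}{20} \approx 0.65$)
$Y{\left(Z{\left(4 \right)} \right)} G = 21 \cdot \frac{13}{20} = \frac{273}{20}$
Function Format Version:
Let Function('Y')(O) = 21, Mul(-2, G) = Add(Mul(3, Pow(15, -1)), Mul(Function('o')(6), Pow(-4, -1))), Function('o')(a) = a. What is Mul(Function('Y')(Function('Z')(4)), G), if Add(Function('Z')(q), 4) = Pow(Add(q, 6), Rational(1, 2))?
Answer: Rational(273, 20) ≈ 13.650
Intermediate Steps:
Function('Z')(q) = Add(-4, Pow(Add(6, q), Rational(1, 2))) (Function('Z')(q) = Add(-4, Pow(Add(q, 6), Rational(1, 2))) = Add(-4, Pow(Add(6, q), Rational(1, 2))))
G = Rational(13, 20) (G = Mul(Rational(-1, 2), Add(Mul(3, Pow(15, -1)), Mul(6, Pow(-4, -1)))) = Mul(Rational(-1, 2), Add(Mul(3, Rational(1, 15)), Mul(6, Rational(-1, 4)))) = Mul(Rational(-1, 2), Add(Rational(1, 5), Rational(-3, 2))) = Mul(Rational(-1, 2), Rational(-13, 10)) = Rational(13, 20) ≈ 0.65000)
Mul(Function('Y')(Function('Z')(4)), G) = Mul(21, Rational(13, 20)) = Rational(273, 20)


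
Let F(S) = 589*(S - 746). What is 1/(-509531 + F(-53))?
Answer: -1/980142 ≈ -1.0203e-6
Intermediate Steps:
F(S) = -439394 + 589*S (F(S) = 589*(-746 + S) = -439394 + 589*S)
1/(-509531 + F(-53)) = 1/(-509531 + (-439394 + 589*(-53))) = 1/(-509531 + (-439394 - 31217)) = 1/(-509531 - 470611) = 1/(-980142) = -1/980142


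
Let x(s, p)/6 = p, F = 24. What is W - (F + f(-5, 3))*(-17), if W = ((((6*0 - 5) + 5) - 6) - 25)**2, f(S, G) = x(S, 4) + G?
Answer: 1828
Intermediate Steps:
x(s, p) = 6*p
f(S, G) = 24 + G (f(S, G) = 6*4 + G = 24 + G)
W = 961 (W = ((((0 - 5) + 5) - 6) - 25)**2 = (((-5 + 5) - 6) - 25)**2 = ((0 - 6) - 25)**2 = (-6 - 25)**2 = (-31)**2 = 961)
W - (F + f(-5, 3))*(-17) = 961 - (24 + (24 + 3))*(-17) = 961 - (24 + 27)*(-17) = 961 - 51*(-17) = 961 - 1*(-867) = 961 + 867 = 1828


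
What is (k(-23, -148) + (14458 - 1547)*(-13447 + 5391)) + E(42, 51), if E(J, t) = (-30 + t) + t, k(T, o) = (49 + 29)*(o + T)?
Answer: -104024282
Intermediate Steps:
k(T, o) = 78*T + 78*o (k(T, o) = 78*(T + o) = 78*T + 78*o)
E(J, t) = -30 + 2*t
(k(-23, -148) + (14458 - 1547)*(-13447 + 5391)) + E(42, 51) = ((78*(-23) + 78*(-148)) + (14458 - 1547)*(-13447 + 5391)) + (-30 + 2*51) = ((-1794 - 11544) + 12911*(-8056)) + (-30 + 102) = (-13338 - 104011016) + 72 = -104024354 + 72 = -104024282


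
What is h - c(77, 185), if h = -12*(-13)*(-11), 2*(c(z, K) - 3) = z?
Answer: -3515/2 ≈ -1757.5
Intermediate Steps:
c(z, K) = 3 + z/2
h = -1716 (h = 156*(-11) = -1716)
h - c(77, 185) = -1716 - (3 + (1/2)*77) = -1716 - (3 + 77/2) = -1716 - 1*83/2 = -1716 - 83/2 = -3515/2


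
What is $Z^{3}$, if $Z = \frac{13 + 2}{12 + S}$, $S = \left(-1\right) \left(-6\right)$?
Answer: $\frac{125}{216} \approx 0.5787$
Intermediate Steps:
$S = 6$
$Z = \frac{5}{6}$ ($Z = \frac{13 + 2}{12 + 6} = \frac{15}{18} = 15 \cdot \frac{1}{18} = \frac{5}{6} \approx 0.83333$)
$Z^{3} = \left(\frac{5}{6}\right)^{3} = \frac{125}{216}$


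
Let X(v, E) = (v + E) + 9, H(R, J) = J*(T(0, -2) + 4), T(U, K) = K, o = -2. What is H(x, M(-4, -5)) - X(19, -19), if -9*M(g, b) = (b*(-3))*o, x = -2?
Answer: -7/3 ≈ -2.3333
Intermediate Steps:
M(g, b) = -2*b/3 (M(g, b) = -b*(-3)*(-2)/9 = -(-3*b)*(-2)/9 = -2*b/3)
H(R, J) = 2*J (H(R, J) = J*(-2 + 4) = J*2 = 2*J)
X(v, E) = 9 + E + v (X(v, E) = (E + v) + 9 = 9 + E + v)
H(x, M(-4, -5)) - X(19, -19) = 2*(-⅔*(-5)) - (9 - 19 + 19) = 2*(10/3) - 1*9 = 20/3 - 9 = -7/3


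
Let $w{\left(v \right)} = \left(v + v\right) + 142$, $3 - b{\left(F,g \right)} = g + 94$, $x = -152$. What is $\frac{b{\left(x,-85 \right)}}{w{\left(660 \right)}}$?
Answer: $- \frac{3}{731} \approx -0.004104$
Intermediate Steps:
$b{\left(F,g \right)} = -91 - g$ ($b{\left(F,g \right)} = 3 - \left(g + 94\right) = 3 - \left(94 + g\right) = -91 - g$)
$w{\left(v \right)} = 142 + 2 v$ ($w{\left(v \right)} = 2 v + 142 = 142 + 2 v$)
$\frac{b{\left(x,-85 \right)}}{w{\left(660 \right)}} = \frac{-91 - -85}{142 + 2 \cdot 660} = \frac{-91 + 85}{142 + 1320} = - \frac{6}{1462} = \left(-6\right) \frac{1}{1462} = - \frac{3}{731}$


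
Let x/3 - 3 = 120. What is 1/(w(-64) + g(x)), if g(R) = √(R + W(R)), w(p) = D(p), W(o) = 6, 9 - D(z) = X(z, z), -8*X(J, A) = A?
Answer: -1/374 + 5*√15/374 ≈ 0.049104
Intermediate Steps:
X(J, A) = -A/8
D(z) = 9 + z/8 (D(z) = 9 - (-1)*z/8 = 9 + z/8)
x = 369 (x = 9 + 3*120 = 9 + 360 = 369)
w(p) = 9 + p/8
g(R) = √(6 + R) (g(R) = √(R + 6) = √(6 + R))
1/(w(-64) + g(x)) = 1/((9 + (⅛)*(-64)) + √(6 + 369)) = 1/((9 - 8) + √375) = 1/(1 + 5*√15)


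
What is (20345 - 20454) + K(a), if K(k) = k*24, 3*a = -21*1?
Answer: -277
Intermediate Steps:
a = -7 (a = (-21*1)/3 = (⅓)*(-21) = -7)
K(k) = 24*k
(20345 - 20454) + K(a) = (20345 - 20454) + 24*(-7) = -109 - 168 = -277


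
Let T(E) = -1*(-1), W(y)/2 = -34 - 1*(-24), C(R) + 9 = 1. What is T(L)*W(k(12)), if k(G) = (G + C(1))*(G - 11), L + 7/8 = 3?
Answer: -20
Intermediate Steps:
L = 17/8 (L = -7/8 + 3 = 17/8 ≈ 2.1250)
C(R) = -8 (C(R) = -9 + 1 = -8)
k(G) = (-11 + G)*(-8 + G) (k(G) = (G - 8)*(G - 11) = (-8 + G)*(-11 + G) = (-11 + G)*(-8 + G))
W(y) = -20 (W(y) = 2*(-34 - 1*(-24)) = 2*(-34 + 24) = 2*(-10) = -20)
T(E) = 1
T(L)*W(k(12)) = 1*(-20) = -20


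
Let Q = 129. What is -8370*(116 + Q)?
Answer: -2050650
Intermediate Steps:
-8370*(116 + Q) = -8370*(116 + 129) = -8370*245 = -90*22785 = -2050650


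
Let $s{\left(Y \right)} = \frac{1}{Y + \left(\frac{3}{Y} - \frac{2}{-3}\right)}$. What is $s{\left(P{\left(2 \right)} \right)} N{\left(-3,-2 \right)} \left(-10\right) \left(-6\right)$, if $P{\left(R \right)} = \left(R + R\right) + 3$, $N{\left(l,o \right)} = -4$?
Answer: $- \frac{504}{17} \approx -29.647$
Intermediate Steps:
$P{\left(R \right)} = 3 + 2 R$ ($P{\left(R \right)} = 2 R + 3 = 3 + 2 R$)
$s{\left(Y \right)} = \frac{1}{\frac{2}{3} + Y + \frac{3}{Y}}$ ($s{\left(Y \right)} = \frac{1}{Y + \left(\frac{3}{Y} - - \frac{2}{3}\right)} = \frac{1}{Y + \left(\frac{3}{Y} + \frac{2}{3}\right)} = \frac{1}{Y + \left(\frac{2}{3} + \frac{3}{Y}\right)} = \frac{1}{\frac{2}{3} + Y + \frac{3}{Y}}$)
$s{\left(P{\left(2 \right)} \right)} N{\left(-3,-2 \right)} \left(-10\right) \left(-6\right) = \frac{3 \left(3 + 2 \cdot 2\right)}{9 + 2 \left(3 + 2 \cdot 2\right) + 3 \left(3 + 2 \cdot 2\right)^{2}} \left(-4\right) \left(-10\right) \left(-6\right) = \frac{3 \left(3 + 4\right)}{9 + 2 \left(3 + 4\right) + 3 \left(3 + 4\right)^{2}} \cdot 40 \left(-6\right) = 3 \cdot 7 \frac{1}{9 + 2 \cdot 7 + 3 \cdot 7^{2}} \left(-240\right) = 3 \cdot 7 \frac{1}{9 + 14 + 3 \cdot 49} \left(-240\right) = 3 \cdot 7 \frac{1}{9 + 14 + 147} \left(-240\right) = 3 \cdot 7 \cdot \frac{1}{170} \left(-240\right) = \frac{21}{170} \left(-240\right) = - \frac{504}{17}$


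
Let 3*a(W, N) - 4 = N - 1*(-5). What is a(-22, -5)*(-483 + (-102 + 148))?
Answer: -1748/3 ≈ -582.67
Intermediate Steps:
a(W, N) = 3 + N/3 (a(W, N) = 4/3 + (N - 1*(-5))/3 = 4/3 + (N + 5)/3 = 4/3 + (5 + N)/3 = 4/3 + (5/3 + N/3) = 3 + N/3)
a(-22, -5)*(-483 + (-102 + 148)) = (3 + (⅓)*(-5))*(-483 + (-102 + 148)) = (3 - 5/3)*(-483 + 46) = (4/3)*(-437) = -1748/3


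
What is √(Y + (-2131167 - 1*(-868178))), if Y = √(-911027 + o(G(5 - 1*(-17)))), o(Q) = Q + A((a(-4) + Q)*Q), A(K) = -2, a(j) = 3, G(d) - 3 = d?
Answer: √(-1262989 + 2*I*√227751) ≈ 0.425 + 1123.8*I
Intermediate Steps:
G(d) = 3 + d
o(Q) = -2 + Q (o(Q) = Q - 2 = -2 + Q)
Y = 2*I*√227751 (Y = √(-911027 + (-2 + (3 + (5 - 1*(-17))))) = √(-911027 + (-2 + (3 + (5 + 17)))) = √(-911027 + (-2 + (3 + 22))) = √(-911027 + (-2 + 25)) = √(-911027 + 23) = √(-911004) = 2*I*√227751 ≈ 954.46*I)
√(Y + (-2131167 - 1*(-868178))) = √(2*I*√227751 + (-2131167 - 1*(-868178))) = √(2*I*√227751 + (-2131167 + 868178)) = √(2*I*√227751 - 1262989) = √(-1262989 + 2*I*√227751)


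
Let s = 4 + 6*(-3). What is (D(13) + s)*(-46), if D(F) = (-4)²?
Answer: -92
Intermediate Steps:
D(F) = 16
s = -14 (s = 4 - 18 = -14)
(D(13) + s)*(-46) = (16 - 14)*(-46) = 2*(-46) = -92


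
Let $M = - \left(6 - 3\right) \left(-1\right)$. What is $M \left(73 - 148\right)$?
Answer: $-225$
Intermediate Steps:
$M = 3$ ($M = - 3 \left(-1\right) = \left(-1\right) \left(-3\right) = 3$)
$M \left(73 - 148\right) = 3 \left(73 - 148\right) = 3 \left(-75\right) = -225$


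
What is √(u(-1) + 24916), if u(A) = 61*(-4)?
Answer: 4*√1542 ≈ 157.07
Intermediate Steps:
u(A) = -244
√(u(-1) + 24916) = √(-244 + 24916) = √24672 = 4*√1542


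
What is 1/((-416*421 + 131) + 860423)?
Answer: 1/685418 ≈ 1.4590e-6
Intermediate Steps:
1/((-416*421 + 131) + 860423) = 1/((-175136 + 131) + 860423) = 1/(-175005 + 860423) = 1/685418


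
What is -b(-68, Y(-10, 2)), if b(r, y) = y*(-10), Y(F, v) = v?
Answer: 20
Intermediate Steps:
b(r, y) = -10*y
-b(-68, Y(-10, 2)) = -(-10)*2 = -1*(-20) = 20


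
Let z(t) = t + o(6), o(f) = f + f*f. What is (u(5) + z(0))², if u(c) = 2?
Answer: 1936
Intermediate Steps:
o(f) = f + f²
z(t) = 42 + t (z(t) = t + 6*(1 + 6) = t + 6*7 = t + 42 = 42 + t)
(u(5) + z(0))² = (2 + (42 + 0))² = (2 + 42)² = 44² = 1936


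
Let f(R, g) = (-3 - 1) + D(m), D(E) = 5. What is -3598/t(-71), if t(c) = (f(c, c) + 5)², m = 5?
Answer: -1799/18 ≈ -99.944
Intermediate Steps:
f(R, g) = 1 (f(R, g) = (-3 - 1) + 5 = -4 + 5 = 1)
t(c) = 36 (t(c) = (1 + 5)² = 6² = 36)
-3598/t(-71) = -3598/36 = -3598*1/36 = -1799/18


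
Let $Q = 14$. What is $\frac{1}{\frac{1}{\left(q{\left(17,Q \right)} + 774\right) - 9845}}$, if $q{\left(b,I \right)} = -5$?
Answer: $-9076$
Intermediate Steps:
$\frac{1}{\frac{1}{\left(q{\left(17,Q \right)} + 774\right) - 9845}} = \frac{1}{\frac{1}{\left(-5 + 774\right) - 9845}} = \frac{1}{\frac{1}{769 - 9845}} = \frac{1}{\frac{1}{-9076}} = \frac{1}{- \frac{1}{9076}} = -9076$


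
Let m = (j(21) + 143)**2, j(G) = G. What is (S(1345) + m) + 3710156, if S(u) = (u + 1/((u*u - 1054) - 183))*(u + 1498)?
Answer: 13668480790799/1807788 ≈ 7.5609e+6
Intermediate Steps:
S(u) = (1498 + u)*(u + 1/(-1237 + u**2)) (S(u) = (u + 1/((u**2 - 1054) - 183))*(1498 + u) = (u + 1/((-1054 + u**2) - 183))*(1498 + u) = (u + 1/(-1237 + u**2))*(1498 + u) = (1498 + u)*(u + 1/(-1237 + u**2)))
m = 26896 (m = (21 + 143)**2 = 164**2 = 26896)
(S(1345) + m) + 3710156 = ((1498 + 1345**4 - 1853025*1345 - 1237*1345**2 + 1498*1345**3)/(-1237 + 1345**2) + 26896) + 3710156 = ((1498 + 3272571450625 - 2492318625 - 1237*1809025 + 1498*2433138625)/(-1237 + 1809025) + 26896) + 3710156 = ((1498 + 3272571450625 - 2492318625 - 2237763925 + 3644841660250)/1807788 + 26896) + 3710156 = ((1/1807788)*6912683029823 + 26896) + 3710156 = (6912683029823/1807788 + 26896) + 3710156 = 6961305295871/1807788 + 3710156 = 13668480790799/1807788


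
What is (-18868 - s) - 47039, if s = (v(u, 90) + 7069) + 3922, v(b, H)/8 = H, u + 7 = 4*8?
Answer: -77618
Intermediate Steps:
u = 25 (u = -7 + 4*8 = -7 + 32 = 25)
v(b, H) = 8*H
s = 11711 (s = (8*90 + 7069) + 3922 = (720 + 7069) + 3922 = 7789 + 3922 = 11711)
(-18868 - s) - 47039 = (-18868 - 1*11711) - 47039 = (-18868 - 11711) - 47039 = -30579 - 47039 = -77618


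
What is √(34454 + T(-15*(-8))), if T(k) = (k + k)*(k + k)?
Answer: √92054 ≈ 303.40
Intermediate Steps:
T(k) = 4*k² (T(k) = (2*k)*(2*k) = 4*k²)
√(34454 + T(-15*(-8))) = √(34454 + 4*(-15*(-8))²) = √(34454 + 4*120²) = √(34454 + 4*14400) = √(34454 + 57600) = √92054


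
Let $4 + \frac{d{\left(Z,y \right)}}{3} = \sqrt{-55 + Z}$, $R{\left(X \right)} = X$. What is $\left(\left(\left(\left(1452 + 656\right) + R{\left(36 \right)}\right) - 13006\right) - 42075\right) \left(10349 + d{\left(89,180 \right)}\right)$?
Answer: $-547209769 - 158811 \sqrt{34} \approx -5.4814 \cdot 10^{8}$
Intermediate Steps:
$d{\left(Z,y \right)} = -12 + 3 \sqrt{-55 + Z}$
$\left(\left(\left(\left(1452 + 656\right) + R{\left(36 \right)}\right) - 13006\right) - 42075\right) \left(10349 + d{\left(89,180 \right)}\right) = \left(\left(\left(\left(1452 + 656\right) + 36\right) - 13006\right) - 42075\right) \left(10349 - \left(12 - 3 \sqrt{-55 + 89}\right)\right) = \left(\left(\left(2108 + 36\right) - 13006\right) - 42075\right) \left(10349 - \left(12 - 3 \sqrt{34}\right)\right) = \left(\left(2144 - 13006\right) - 42075\right) \left(10337 + 3 \sqrt{34}\right) = \left(-10862 - 42075\right) \left(10337 + 3 \sqrt{34}\right) = - 52937 \left(10337 + 3 \sqrt{34}\right) = -547209769 - 158811 \sqrt{34}$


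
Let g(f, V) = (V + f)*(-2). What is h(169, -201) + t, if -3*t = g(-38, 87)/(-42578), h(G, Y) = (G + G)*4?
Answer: 86348135/63867 ≈ 1352.0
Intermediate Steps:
g(f, V) = -2*V - 2*f
h(G, Y) = 8*G (h(G, Y) = (2*G)*4 = 8*G)
t = -49/63867 (t = -(-2*87 - 2*(-38))/(3*(-42578)) = -(-174 + 76)*(-1)/(3*42578) = -(-98)*(-1)/(3*42578) = -1/3*49/21289 = -49/63867 ≈ -0.00076722)
h(169, -201) + t = 8*169 - 49/63867 = 1352 - 49/63867 = 86348135/63867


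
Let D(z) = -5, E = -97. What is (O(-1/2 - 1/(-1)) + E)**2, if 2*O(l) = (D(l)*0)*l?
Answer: 9409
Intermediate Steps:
O(l) = 0 (O(l) = ((-5*0)*l)/2 = (0*l)/2 = (1/2)*0 = 0)
(O(-1/2 - 1/(-1)) + E)**2 = (0 - 97)**2 = (-97)**2 = 9409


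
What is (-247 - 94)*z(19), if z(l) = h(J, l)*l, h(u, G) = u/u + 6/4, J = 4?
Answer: -32395/2 ≈ -16198.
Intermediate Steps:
h(u, G) = 5/2 (h(u, G) = 1 + 6*(¼) = 1 + 3/2 = 5/2)
z(l) = 5*l/2
(-247 - 94)*z(19) = (-247 - 94)*((5/2)*19) = -341*95/2 = -32395/2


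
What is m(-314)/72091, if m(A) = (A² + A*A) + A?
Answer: 196878/72091 ≈ 2.7310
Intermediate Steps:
m(A) = A + 2*A² (m(A) = (A² + A²) + A = 2*A² + A = A + 2*A²)
m(-314)/72091 = -314*(1 + 2*(-314))/72091 = -314*(1 - 628)*(1/72091) = -314*(-627)*(1/72091) = 196878*(1/72091) = 196878/72091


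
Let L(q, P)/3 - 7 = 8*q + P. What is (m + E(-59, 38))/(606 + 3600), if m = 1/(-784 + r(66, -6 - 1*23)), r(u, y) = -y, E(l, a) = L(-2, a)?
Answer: 32842/1587765 ≈ 0.020684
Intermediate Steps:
L(q, P) = 21 + 3*P + 24*q (L(q, P) = 21 + 3*(8*q + P) = 21 + 3*(P + 8*q) = 21 + (3*P + 24*q) = 21 + 3*P + 24*q)
E(l, a) = -27 + 3*a (E(l, a) = 21 + 3*a + 24*(-2) = 21 + 3*a - 48 = -27 + 3*a)
m = -1/755 (m = 1/(-784 - (-6 - 1*23)) = 1/(-784 - (-6 - 23)) = 1/(-784 - 1*(-29)) = 1/(-784 + 29) = 1/(-755) = -1/755 ≈ -0.0013245)
(m + E(-59, 38))/(606 + 3600) = (-1/755 + (-27 + 3*38))/(606 + 3600) = (-1/755 + (-27 + 114))/4206 = (-1/755 + 87)*(1/4206) = (65684/755)*(1/4206) = 32842/1587765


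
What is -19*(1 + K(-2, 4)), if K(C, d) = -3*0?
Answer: -19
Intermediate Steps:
K(C, d) = 0
-19*(1 + K(-2, 4)) = -19*(1 + 0) = -19*1 = -19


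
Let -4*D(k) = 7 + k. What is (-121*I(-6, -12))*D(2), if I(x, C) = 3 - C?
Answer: 16335/4 ≈ 4083.8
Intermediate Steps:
D(k) = -7/4 - k/4 (D(k) = -(7 + k)/4 = -7/4 - k/4)
(-121*I(-6, -12))*D(2) = (-121*(3 - 1*(-12)))*(-7/4 - ¼*2) = (-121*(3 + 12))*(-7/4 - ½) = -121*15*(-9/4) = -1815*(-9/4) = 16335/4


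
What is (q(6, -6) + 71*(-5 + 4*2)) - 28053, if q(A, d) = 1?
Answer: -27839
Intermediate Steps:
(q(6, -6) + 71*(-5 + 4*2)) - 28053 = (1 + 71*(-5 + 4*2)) - 28053 = (1 + 71*(-5 + 8)) - 28053 = (1 + 71*3) - 28053 = (1 + 213) - 28053 = 214 - 28053 = -27839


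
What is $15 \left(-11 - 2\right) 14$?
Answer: $-2730$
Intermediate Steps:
$15 \left(-11 - 2\right) 14 = 15 \left(\left(-13\right) 14\right) = 15 \left(-182\right) = -2730$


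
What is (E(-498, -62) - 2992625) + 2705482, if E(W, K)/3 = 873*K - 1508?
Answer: -454045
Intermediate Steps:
E(W, K) = -4524 + 2619*K (E(W, K) = 3*(873*K - 1508) = 3*(-1508 + 873*K) = -4524 + 2619*K)
(E(-498, -62) - 2992625) + 2705482 = ((-4524 + 2619*(-62)) - 2992625) + 2705482 = ((-4524 - 162378) - 2992625) + 2705482 = (-166902 - 2992625) + 2705482 = -3159527 + 2705482 = -454045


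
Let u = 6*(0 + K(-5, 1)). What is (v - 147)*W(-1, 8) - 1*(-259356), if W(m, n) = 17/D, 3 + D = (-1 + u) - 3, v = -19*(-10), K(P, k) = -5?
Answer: 9595441/37 ≈ 2.5934e+5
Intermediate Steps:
u = -30 (u = 6*(0 - 5) = 6*(-5) = -30)
v = 190
D = -37 (D = -3 + ((-1 - 30) - 3) = -3 + (-31 - 3) = -3 - 34 = -37)
W(m, n) = -17/37 (W(m, n) = 17/(-37) = 17*(-1/37) = -17/37)
(v - 147)*W(-1, 8) - 1*(-259356) = (190 - 147)*(-17/37) - 1*(-259356) = 43*(-17/37) + 259356 = -731/37 + 259356 = 9595441/37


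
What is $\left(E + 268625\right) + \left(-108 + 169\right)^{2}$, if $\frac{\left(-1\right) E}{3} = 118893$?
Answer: $-84333$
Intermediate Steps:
$E = -356679$ ($E = \left(-3\right) 118893 = -356679$)
$\left(E + 268625\right) + \left(-108 + 169\right)^{2} = \left(-356679 + 268625\right) + \left(-108 + 169\right)^{2} = -88054 + 61^{2} = -88054 + 3721 = -84333$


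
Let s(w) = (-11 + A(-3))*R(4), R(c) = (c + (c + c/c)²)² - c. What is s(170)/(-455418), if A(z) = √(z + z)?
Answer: 1023/50602 - 93*I*√6/50602 ≈ 0.020217 - 0.0045018*I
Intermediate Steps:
R(c) = (c + (1 + c)²)² - c (R(c) = (c + (c + 1)²)² - c = (c + (1 + c)²)² - c)
A(z) = √2*√z (A(z) = √(2*z) = √2*√z)
s(w) = -9207 + 837*I*√6 (s(w) = (-11 + √2*√(-3))*((4 + (1 + 4)²)² - 1*4) = (-11 + √2*(I*√3))*((4 + 5²)² - 4) = (-11 + I*√6)*((4 + 25)² - 4) = (-11 + I*√6)*(29² - 4) = (-11 + I*√6)*(841 - 4) = (-11 + I*√6)*837 = -9207 + 837*I*√6)
s(170)/(-455418) = (-9207 + 837*I*√6)/(-455418) = (-9207 + 837*I*√6)*(-1/455418) = 1023/50602 - 93*I*√6/50602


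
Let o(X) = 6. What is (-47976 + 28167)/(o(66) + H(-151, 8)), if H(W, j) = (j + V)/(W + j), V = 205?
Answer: -944229/215 ≈ -4391.8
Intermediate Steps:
H(W, j) = (205 + j)/(W + j) (H(W, j) = (j + 205)/(W + j) = (205 + j)/(W + j))
(-47976 + 28167)/(o(66) + H(-151, 8)) = (-47976 + 28167)/(6 + (205 + 8)/(-151 + 8)) = -19809/(6 + 213/(-143)) = -19809/(6 - 1/143*213) = -19809/(6 - 213/143) = -19809/645/143 = -19809*143/645 = -944229/215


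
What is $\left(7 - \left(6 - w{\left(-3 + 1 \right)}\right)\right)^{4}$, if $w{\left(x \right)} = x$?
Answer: $1$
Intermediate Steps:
$\left(7 - \left(6 - w{\left(-3 + 1 \right)}\right)\right)^{4} = \left(7 - \left(6 - \left(-3 + 1\right)\right)\right)^{4} = \left(7 - \left(6 - -2\right)\right)^{4} = \left(7 - \left(6 + 2\right)\right)^{4} = \left(7 - 8\right)^{4} = \left(-1\right)^{4} = 1$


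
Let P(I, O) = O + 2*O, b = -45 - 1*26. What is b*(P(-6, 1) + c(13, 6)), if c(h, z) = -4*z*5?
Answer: 8307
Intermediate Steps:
b = -71 (b = -45 - 26 = -71)
P(I, O) = 3*O
c(h, z) = -20*z
b*(P(-6, 1) + c(13, 6)) = -71*(3*1 - 20*6) = -71*(3 - 120) = -71*(-117) = 8307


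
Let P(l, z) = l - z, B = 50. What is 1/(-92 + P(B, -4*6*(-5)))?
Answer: -1/162 ≈ -0.0061728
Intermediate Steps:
1/(-92 + P(B, -4*6*(-5))) = 1/(-92 + (50 - (-4*6)*(-5))) = 1/(-92 + (50 - (-24)*(-5))) = 1/(-92 + (50 - 1*120)) = 1/(-92 + (50 - 120)) = 1/(-92 - 70) = 1/(-162) = -1/162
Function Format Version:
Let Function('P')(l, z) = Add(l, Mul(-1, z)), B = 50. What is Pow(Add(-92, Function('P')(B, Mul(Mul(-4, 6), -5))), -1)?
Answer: Rational(-1, 162) ≈ -0.0061728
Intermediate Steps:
Pow(Add(-92, Function('P')(B, Mul(Mul(-4, 6), -5))), -1) = Pow(Add(-92, Add(50, Mul(-1, Mul(Mul(-4, 6), -5)))), -1) = Pow(Add(-92, Add(50, Mul(-1, Mul(-24, -5)))), -1) = Pow(Add(-92, Add(50, Mul(-1, 120))), -1) = Pow(Add(-92, Add(50, -120)), -1) = Pow(Add(-92, -70), -1) = Pow(-162, -1) = Rational(-1, 162)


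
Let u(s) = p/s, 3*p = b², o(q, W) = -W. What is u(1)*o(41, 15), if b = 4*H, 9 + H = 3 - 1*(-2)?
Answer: -1280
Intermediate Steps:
H = -4 (H = -9 + (3 - 1*(-2)) = -9 + (3 + 2) = -9 + 5 = -4)
b = -16 (b = 4*(-4) = -16)
p = 256/3 (p = (⅓)*(-16)² = (⅓)*256 = 256/3 ≈ 85.333)
u(s) = 256/(3*s)
u(1)*o(41, 15) = ((256/3)/1)*(-1*15) = ((256/3)*1)*(-15) = (256/3)*(-15) = -1280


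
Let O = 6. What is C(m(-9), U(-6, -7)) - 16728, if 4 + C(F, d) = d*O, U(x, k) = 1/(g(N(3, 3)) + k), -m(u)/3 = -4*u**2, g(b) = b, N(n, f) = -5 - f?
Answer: -83662/5 ≈ -16732.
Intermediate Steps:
m(u) = 12*u**2 (m(u) = -(-12)*u**2 = 12*u**2)
U(x, k) = 1/(-8 + k) (U(x, k) = 1/((-5 - 1*3) + k) = 1/((-5 - 3) + k) = 1/(-8 + k))
C(F, d) = -4 + 6*d (C(F, d) = -4 + d*6 = -4 + 6*d)
C(m(-9), U(-6, -7)) - 16728 = (-4 + 6/(-8 - 7)) - 16728 = (-4 + 6/(-15)) - 16728 = (-4 + 6*(-1/15)) - 16728 = (-4 - 2/5) - 16728 = -22/5 - 16728 = -83662/5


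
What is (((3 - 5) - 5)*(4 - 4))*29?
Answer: 0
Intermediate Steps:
(((3 - 5) - 5)*(4 - 4))*29 = ((-2 - 5)*0)*29 = -7*0*29 = 0*29 = 0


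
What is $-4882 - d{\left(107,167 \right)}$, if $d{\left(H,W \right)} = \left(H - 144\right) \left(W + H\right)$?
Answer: $5256$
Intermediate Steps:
$d{\left(H,W \right)} = \left(-144 + H\right) \left(H + W\right)$
$-4882 - d{\left(107,167 \right)} = -4882 - \left(107^{2} - 15408 - 24048 + 107 \cdot 167\right) = -4882 - \left(11449 - 15408 - 24048 + 17869\right) = -4882 - -10138 = -4882 + 10138 = 5256$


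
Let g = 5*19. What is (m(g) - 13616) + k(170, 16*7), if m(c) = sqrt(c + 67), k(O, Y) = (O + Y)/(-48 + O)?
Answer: -830435/61 + 9*sqrt(2) ≈ -13601.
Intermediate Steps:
k(O, Y) = (O + Y)/(-48 + O)
g = 95
m(c) = sqrt(67 + c)
(m(g) - 13616) + k(170, 16*7) = (sqrt(67 + 95) - 13616) + (170 + 16*7)/(-48 + 170) = (sqrt(162) - 13616) + (170 + 112)/122 = (9*sqrt(2) - 13616) + (1/122)*282 = (-13616 + 9*sqrt(2)) + 141/61 = -830435/61 + 9*sqrt(2)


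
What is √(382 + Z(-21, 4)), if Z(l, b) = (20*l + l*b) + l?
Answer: I*√143 ≈ 11.958*I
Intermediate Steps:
Z(l, b) = 21*l + b*l (Z(l, b) = (20*l + b*l) + l = 21*l + b*l)
√(382 + Z(-21, 4)) = √(382 - 21*(21 + 4)) = √(382 - 21*25) = √(382 - 525) = √(-143) = I*√143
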